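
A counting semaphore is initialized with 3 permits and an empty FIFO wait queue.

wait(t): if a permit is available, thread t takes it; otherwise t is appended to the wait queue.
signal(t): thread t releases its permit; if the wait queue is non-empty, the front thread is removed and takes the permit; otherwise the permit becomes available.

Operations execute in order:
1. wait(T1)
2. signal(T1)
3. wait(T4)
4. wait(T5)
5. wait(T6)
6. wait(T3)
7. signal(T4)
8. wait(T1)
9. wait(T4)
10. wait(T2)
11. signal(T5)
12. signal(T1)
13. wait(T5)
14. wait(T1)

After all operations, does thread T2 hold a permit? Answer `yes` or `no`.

Step 1: wait(T1) -> count=2 queue=[] holders={T1}
Step 2: signal(T1) -> count=3 queue=[] holders={none}
Step 3: wait(T4) -> count=2 queue=[] holders={T4}
Step 4: wait(T5) -> count=1 queue=[] holders={T4,T5}
Step 5: wait(T6) -> count=0 queue=[] holders={T4,T5,T6}
Step 6: wait(T3) -> count=0 queue=[T3] holders={T4,T5,T6}
Step 7: signal(T4) -> count=0 queue=[] holders={T3,T5,T6}
Step 8: wait(T1) -> count=0 queue=[T1] holders={T3,T5,T6}
Step 9: wait(T4) -> count=0 queue=[T1,T4] holders={T3,T5,T6}
Step 10: wait(T2) -> count=0 queue=[T1,T4,T2] holders={T3,T5,T6}
Step 11: signal(T5) -> count=0 queue=[T4,T2] holders={T1,T3,T6}
Step 12: signal(T1) -> count=0 queue=[T2] holders={T3,T4,T6}
Step 13: wait(T5) -> count=0 queue=[T2,T5] holders={T3,T4,T6}
Step 14: wait(T1) -> count=0 queue=[T2,T5,T1] holders={T3,T4,T6}
Final holders: {T3,T4,T6} -> T2 not in holders

Answer: no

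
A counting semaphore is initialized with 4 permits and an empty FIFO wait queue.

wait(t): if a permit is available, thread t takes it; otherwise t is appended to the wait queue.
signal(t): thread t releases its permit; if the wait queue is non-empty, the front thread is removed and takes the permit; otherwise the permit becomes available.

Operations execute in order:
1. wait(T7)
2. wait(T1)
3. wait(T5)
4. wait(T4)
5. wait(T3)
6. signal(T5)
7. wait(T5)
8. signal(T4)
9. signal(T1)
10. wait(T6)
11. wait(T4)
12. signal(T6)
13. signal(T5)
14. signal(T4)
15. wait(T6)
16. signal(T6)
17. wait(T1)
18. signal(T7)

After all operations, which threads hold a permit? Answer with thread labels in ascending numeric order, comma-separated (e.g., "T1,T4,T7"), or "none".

Step 1: wait(T7) -> count=3 queue=[] holders={T7}
Step 2: wait(T1) -> count=2 queue=[] holders={T1,T7}
Step 3: wait(T5) -> count=1 queue=[] holders={T1,T5,T7}
Step 4: wait(T4) -> count=0 queue=[] holders={T1,T4,T5,T7}
Step 5: wait(T3) -> count=0 queue=[T3] holders={T1,T4,T5,T7}
Step 6: signal(T5) -> count=0 queue=[] holders={T1,T3,T4,T7}
Step 7: wait(T5) -> count=0 queue=[T5] holders={T1,T3,T4,T7}
Step 8: signal(T4) -> count=0 queue=[] holders={T1,T3,T5,T7}
Step 9: signal(T1) -> count=1 queue=[] holders={T3,T5,T7}
Step 10: wait(T6) -> count=0 queue=[] holders={T3,T5,T6,T7}
Step 11: wait(T4) -> count=0 queue=[T4] holders={T3,T5,T6,T7}
Step 12: signal(T6) -> count=0 queue=[] holders={T3,T4,T5,T7}
Step 13: signal(T5) -> count=1 queue=[] holders={T3,T4,T7}
Step 14: signal(T4) -> count=2 queue=[] holders={T3,T7}
Step 15: wait(T6) -> count=1 queue=[] holders={T3,T6,T7}
Step 16: signal(T6) -> count=2 queue=[] holders={T3,T7}
Step 17: wait(T1) -> count=1 queue=[] holders={T1,T3,T7}
Step 18: signal(T7) -> count=2 queue=[] holders={T1,T3}
Final holders: T1,T3

Answer: T1,T3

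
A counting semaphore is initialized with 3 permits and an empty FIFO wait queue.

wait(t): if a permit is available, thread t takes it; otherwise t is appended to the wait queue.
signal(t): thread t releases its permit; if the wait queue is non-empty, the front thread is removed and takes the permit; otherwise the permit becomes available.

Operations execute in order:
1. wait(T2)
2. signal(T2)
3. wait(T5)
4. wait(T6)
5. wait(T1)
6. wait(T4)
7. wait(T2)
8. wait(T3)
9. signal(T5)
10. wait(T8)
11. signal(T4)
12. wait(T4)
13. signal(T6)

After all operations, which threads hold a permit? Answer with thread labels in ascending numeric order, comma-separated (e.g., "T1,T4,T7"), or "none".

Step 1: wait(T2) -> count=2 queue=[] holders={T2}
Step 2: signal(T2) -> count=3 queue=[] holders={none}
Step 3: wait(T5) -> count=2 queue=[] holders={T5}
Step 4: wait(T6) -> count=1 queue=[] holders={T5,T6}
Step 5: wait(T1) -> count=0 queue=[] holders={T1,T5,T6}
Step 6: wait(T4) -> count=0 queue=[T4] holders={T1,T5,T6}
Step 7: wait(T2) -> count=0 queue=[T4,T2] holders={T1,T5,T6}
Step 8: wait(T3) -> count=0 queue=[T4,T2,T3] holders={T1,T5,T6}
Step 9: signal(T5) -> count=0 queue=[T2,T3] holders={T1,T4,T6}
Step 10: wait(T8) -> count=0 queue=[T2,T3,T8] holders={T1,T4,T6}
Step 11: signal(T4) -> count=0 queue=[T3,T8] holders={T1,T2,T6}
Step 12: wait(T4) -> count=0 queue=[T3,T8,T4] holders={T1,T2,T6}
Step 13: signal(T6) -> count=0 queue=[T8,T4] holders={T1,T2,T3}
Final holders: T1,T2,T3

Answer: T1,T2,T3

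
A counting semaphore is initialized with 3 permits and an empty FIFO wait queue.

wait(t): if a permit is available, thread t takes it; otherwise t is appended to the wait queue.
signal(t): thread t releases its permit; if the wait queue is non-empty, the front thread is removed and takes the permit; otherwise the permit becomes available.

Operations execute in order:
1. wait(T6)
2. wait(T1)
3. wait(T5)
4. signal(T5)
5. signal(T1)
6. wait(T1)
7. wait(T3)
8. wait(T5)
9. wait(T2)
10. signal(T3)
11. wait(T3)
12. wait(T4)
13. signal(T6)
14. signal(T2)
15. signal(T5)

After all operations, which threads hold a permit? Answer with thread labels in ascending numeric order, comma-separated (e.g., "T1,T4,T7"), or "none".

Answer: T1,T3,T4

Derivation:
Step 1: wait(T6) -> count=2 queue=[] holders={T6}
Step 2: wait(T1) -> count=1 queue=[] holders={T1,T6}
Step 3: wait(T5) -> count=0 queue=[] holders={T1,T5,T6}
Step 4: signal(T5) -> count=1 queue=[] holders={T1,T6}
Step 5: signal(T1) -> count=2 queue=[] holders={T6}
Step 6: wait(T1) -> count=1 queue=[] holders={T1,T6}
Step 7: wait(T3) -> count=0 queue=[] holders={T1,T3,T6}
Step 8: wait(T5) -> count=0 queue=[T5] holders={T1,T3,T6}
Step 9: wait(T2) -> count=0 queue=[T5,T2] holders={T1,T3,T6}
Step 10: signal(T3) -> count=0 queue=[T2] holders={T1,T5,T6}
Step 11: wait(T3) -> count=0 queue=[T2,T3] holders={T1,T5,T6}
Step 12: wait(T4) -> count=0 queue=[T2,T3,T4] holders={T1,T5,T6}
Step 13: signal(T6) -> count=0 queue=[T3,T4] holders={T1,T2,T5}
Step 14: signal(T2) -> count=0 queue=[T4] holders={T1,T3,T5}
Step 15: signal(T5) -> count=0 queue=[] holders={T1,T3,T4}
Final holders: T1,T3,T4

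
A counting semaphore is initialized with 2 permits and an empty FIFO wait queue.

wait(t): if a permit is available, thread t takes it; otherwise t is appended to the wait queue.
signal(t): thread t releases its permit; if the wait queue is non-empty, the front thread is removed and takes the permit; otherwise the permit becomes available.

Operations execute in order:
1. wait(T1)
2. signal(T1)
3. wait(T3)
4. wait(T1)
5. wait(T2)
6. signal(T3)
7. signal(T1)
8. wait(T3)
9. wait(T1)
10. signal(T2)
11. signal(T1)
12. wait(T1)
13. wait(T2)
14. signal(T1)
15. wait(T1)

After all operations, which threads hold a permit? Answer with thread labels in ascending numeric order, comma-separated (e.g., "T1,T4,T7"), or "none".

Answer: T2,T3

Derivation:
Step 1: wait(T1) -> count=1 queue=[] holders={T1}
Step 2: signal(T1) -> count=2 queue=[] holders={none}
Step 3: wait(T3) -> count=1 queue=[] holders={T3}
Step 4: wait(T1) -> count=0 queue=[] holders={T1,T3}
Step 5: wait(T2) -> count=0 queue=[T2] holders={T1,T3}
Step 6: signal(T3) -> count=0 queue=[] holders={T1,T2}
Step 7: signal(T1) -> count=1 queue=[] holders={T2}
Step 8: wait(T3) -> count=0 queue=[] holders={T2,T3}
Step 9: wait(T1) -> count=0 queue=[T1] holders={T2,T3}
Step 10: signal(T2) -> count=0 queue=[] holders={T1,T3}
Step 11: signal(T1) -> count=1 queue=[] holders={T3}
Step 12: wait(T1) -> count=0 queue=[] holders={T1,T3}
Step 13: wait(T2) -> count=0 queue=[T2] holders={T1,T3}
Step 14: signal(T1) -> count=0 queue=[] holders={T2,T3}
Step 15: wait(T1) -> count=0 queue=[T1] holders={T2,T3}
Final holders: T2,T3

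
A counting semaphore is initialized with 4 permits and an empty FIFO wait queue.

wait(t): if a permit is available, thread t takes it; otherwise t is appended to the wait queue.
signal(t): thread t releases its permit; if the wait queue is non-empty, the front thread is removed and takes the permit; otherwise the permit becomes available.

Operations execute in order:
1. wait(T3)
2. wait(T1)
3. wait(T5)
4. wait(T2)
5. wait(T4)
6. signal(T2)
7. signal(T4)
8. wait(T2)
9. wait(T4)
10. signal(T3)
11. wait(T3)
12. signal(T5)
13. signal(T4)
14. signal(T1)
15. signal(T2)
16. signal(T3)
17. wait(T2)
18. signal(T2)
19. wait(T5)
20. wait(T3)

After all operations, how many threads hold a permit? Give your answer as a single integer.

Answer: 2

Derivation:
Step 1: wait(T3) -> count=3 queue=[] holders={T3}
Step 2: wait(T1) -> count=2 queue=[] holders={T1,T3}
Step 3: wait(T5) -> count=1 queue=[] holders={T1,T3,T5}
Step 4: wait(T2) -> count=0 queue=[] holders={T1,T2,T3,T5}
Step 5: wait(T4) -> count=0 queue=[T4] holders={T1,T2,T3,T5}
Step 6: signal(T2) -> count=0 queue=[] holders={T1,T3,T4,T5}
Step 7: signal(T4) -> count=1 queue=[] holders={T1,T3,T5}
Step 8: wait(T2) -> count=0 queue=[] holders={T1,T2,T3,T5}
Step 9: wait(T4) -> count=0 queue=[T4] holders={T1,T2,T3,T5}
Step 10: signal(T3) -> count=0 queue=[] holders={T1,T2,T4,T5}
Step 11: wait(T3) -> count=0 queue=[T3] holders={T1,T2,T4,T5}
Step 12: signal(T5) -> count=0 queue=[] holders={T1,T2,T3,T4}
Step 13: signal(T4) -> count=1 queue=[] holders={T1,T2,T3}
Step 14: signal(T1) -> count=2 queue=[] holders={T2,T3}
Step 15: signal(T2) -> count=3 queue=[] holders={T3}
Step 16: signal(T3) -> count=4 queue=[] holders={none}
Step 17: wait(T2) -> count=3 queue=[] holders={T2}
Step 18: signal(T2) -> count=4 queue=[] holders={none}
Step 19: wait(T5) -> count=3 queue=[] holders={T5}
Step 20: wait(T3) -> count=2 queue=[] holders={T3,T5}
Final holders: {T3,T5} -> 2 thread(s)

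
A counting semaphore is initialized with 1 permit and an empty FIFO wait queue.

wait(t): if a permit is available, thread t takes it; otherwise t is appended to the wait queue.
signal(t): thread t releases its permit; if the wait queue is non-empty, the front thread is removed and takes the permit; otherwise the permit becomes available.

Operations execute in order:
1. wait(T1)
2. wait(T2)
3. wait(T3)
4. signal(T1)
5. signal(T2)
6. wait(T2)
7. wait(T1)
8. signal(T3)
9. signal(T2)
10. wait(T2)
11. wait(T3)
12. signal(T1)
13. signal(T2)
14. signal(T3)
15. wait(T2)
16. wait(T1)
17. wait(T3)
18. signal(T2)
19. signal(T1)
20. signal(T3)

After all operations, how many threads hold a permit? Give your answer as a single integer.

Answer: 0

Derivation:
Step 1: wait(T1) -> count=0 queue=[] holders={T1}
Step 2: wait(T2) -> count=0 queue=[T2] holders={T1}
Step 3: wait(T3) -> count=0 queue=[T2,T3] holders={T1}
Step 4: signal(T1) -> count=0 queue=[T3] holders={T2}
Step 5: signal(T2) -> count=0 queue=[] holders={T3}
Step 6: wait(T2) -> count=0 queue=[T2] holders={T3}
Step 7: wait(T1) -> count=0 queue=[T2,T1] holders={T3}
Step 8: signal(T3) -> count=0 queue=[T1] holders={T2}
Step 9: signal(T2) -> count=0 queue=[] holders={T1}
Step 10: wait(T2) -> count=0 queue=[T2] holders={T1}
Step 11: wait(T3) -> count=0 queue=[T2,T3] holders={T1}
Step 12: signal(T1) -> count=0 queue=[T3] holders={T2}
Step 13: signal(T2) -> count=0 queue=[] holders={T3}
Step 14: signal(T3) -> count=1 queue=[] holders={none}
Step 15: wait(T2) -> count=0 queue=[] holders={T2}
Step 16: wait(T1) -> count=0 queue=[T1] holders={T2}
Step 17: wait(T3) -> count=0 queue=[T1,T3] holders={T2}
Step 18: signal(T2) -> count=0 queue=[T3] holders={T1}
Step 19: signal(T1) -> count=0 queue=[] holders={T3}
Step 20: signal(T3) -> count=1 queue=[] holders={none}
Final holders: {none} -> 0 thread(s)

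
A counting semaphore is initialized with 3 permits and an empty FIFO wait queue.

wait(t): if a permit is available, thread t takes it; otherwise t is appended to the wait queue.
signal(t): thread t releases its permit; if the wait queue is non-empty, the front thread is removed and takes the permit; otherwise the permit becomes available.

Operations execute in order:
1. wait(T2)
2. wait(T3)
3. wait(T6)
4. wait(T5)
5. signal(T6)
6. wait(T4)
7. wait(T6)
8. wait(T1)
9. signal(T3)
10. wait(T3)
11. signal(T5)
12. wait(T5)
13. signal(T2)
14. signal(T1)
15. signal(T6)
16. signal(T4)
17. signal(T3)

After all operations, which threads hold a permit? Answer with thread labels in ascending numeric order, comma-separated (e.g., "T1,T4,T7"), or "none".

Step 1: wait(T2) -> count=2 queue=[] holders={T2}
Step 2: wait(T3) -> count=1 queue=[] holders={T2,T3}
Step 3: wait(T6) -> count=0 queue=[] holders={T2,T3,T6}
Step 4: wait(T5) -> count=0 queue=[T5] holders={T2,T3,T6}
Step 5: signal(T6) -> count=0 queue=[] holders={T2,T3,T5}
Step 6: wait(T4) -> count=0 queue=[T4] holders={T2,T3,T5}
Step 7: wait(T6) -> count=0 queue=[T4,T6] holders={T2,T3,T5}
Step 8: wait(T1) -> count=0 queue=[T4,T6,T1] holders={T2,T3,T5}
Step 9: signal(T3) -> count=0 queue=[T6,T1] holders={T2,T4,T5}
Step 10: wait(T3) -> count=0 queue=[T6,T1,T3] holders={T2,T4,T5}
Step 11: signal(T5) -> count=0 queue=[T1,T3] holders={T2,T4,T6}
Step 12: wait(T5) -> count=0 queue=[T1,T3,T5] holders={T2,T4,T6}
Step 13: signal(T2) -> count=0 queue=[T3,T5] holders={T1,T4,T6}
Step 14: signal(T1) -> count=0 queue=[T5] holders={T3,T4,T6}
Step 15: signal(T6) -> count=0 queue=[] holders={T3,T4,T5}
Step 16: signal(T4) -> count=1 queue=[] holders={T3,T5}
Step 17: signal(T3) -> count=2 queue=[] holders={T5}
Final holders: T5

Answer: T5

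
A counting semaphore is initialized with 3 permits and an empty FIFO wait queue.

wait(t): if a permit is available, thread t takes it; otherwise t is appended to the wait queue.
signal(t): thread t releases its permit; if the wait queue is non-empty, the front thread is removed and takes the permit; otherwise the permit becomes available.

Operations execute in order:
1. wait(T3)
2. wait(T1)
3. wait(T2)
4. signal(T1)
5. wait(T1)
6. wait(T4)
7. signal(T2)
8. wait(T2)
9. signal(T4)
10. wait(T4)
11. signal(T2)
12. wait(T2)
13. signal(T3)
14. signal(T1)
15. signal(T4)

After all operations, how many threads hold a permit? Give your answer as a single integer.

Answer: 1

Derivation:
Step 1: wait(T3) -> count=2 queue=[] holders={T3}
Step 2: wait(T1) -> count=1 queue=[] holders={T1,T3}
Step 3: wait(T2) -> count=0 queue=[] holders={T1,T2,T3}
Step 4: signal(T1) -> count=1 queue=[] holders={T2,T3}
Step 5: wait(T1) -> count=0 queue=[] holders={T1,T2,T3}
Step 6: wait(T4) -> count=0 queue=[T4] holders={T1,T2,T3}
Step 7: signal(T2) -> count=0 queue=[] holders={T1,T3,T4}
Step 8: wait(T2) -> count=0 queue=[T2] holders={T1,T3,T4}
Step 9: signal(T4) -> count=0 queue=[] holders={T1,T2,T3}
Step 10: wait(T4) -> count=0 queue=[T4] holders={T1,T2,T3}
Step 11: signal(T2) -> count=0 queue=[] holders={T1,T3,T4}
Step 12: wait(T2) -> count=0 queue=[T2] holders={T1,T3,T4}
Step 13: signal(T3) -> count=0 queue=[] holders={T1,T2,T4}
Step 14: signal(T1) -> count=1 queue=[] holders={T2,T4}
Step 15: signal(T4) -> count=2 queue=[] holders={T2}
Final holders: {T2} -> 1 thread(s)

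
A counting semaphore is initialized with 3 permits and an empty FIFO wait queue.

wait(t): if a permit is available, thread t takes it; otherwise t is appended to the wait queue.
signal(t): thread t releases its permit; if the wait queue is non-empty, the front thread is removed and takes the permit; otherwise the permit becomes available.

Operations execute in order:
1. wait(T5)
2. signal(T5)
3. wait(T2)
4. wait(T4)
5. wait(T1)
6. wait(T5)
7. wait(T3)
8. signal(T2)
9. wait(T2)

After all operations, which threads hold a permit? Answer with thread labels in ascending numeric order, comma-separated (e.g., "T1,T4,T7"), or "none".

Step 1: wait(T5) -> count=2 queue=[] holders={T5}
Step 2: signal(T5) -> count=3 queue=[] holders={none}
Step 3: wait(T2) -> count=2 queue=[] holders={T2}
Step 4: wait(T4) -> count=1 queue=[] holders={T2,T4}
Step 5: wait(T1) -> count=0 queue=[] holders={T1,T2,T4}
Step 6: wait(T5) -> count=0 queue=[T5] holders={T1,T2,T4}
Step 7: wait(T3) -> count=0 queue=[T5,T3] holders={T1,T2,T4}
Step 8: signal(T2) -> count=0 queue=[T3] holders={T1,T4,T5}
Step 9: wait(T2) -> count=0 queue=[T3,T2] holders={T1,T4,T5}
Final holders: T1,T4,T5

Answer: T1,T4,T5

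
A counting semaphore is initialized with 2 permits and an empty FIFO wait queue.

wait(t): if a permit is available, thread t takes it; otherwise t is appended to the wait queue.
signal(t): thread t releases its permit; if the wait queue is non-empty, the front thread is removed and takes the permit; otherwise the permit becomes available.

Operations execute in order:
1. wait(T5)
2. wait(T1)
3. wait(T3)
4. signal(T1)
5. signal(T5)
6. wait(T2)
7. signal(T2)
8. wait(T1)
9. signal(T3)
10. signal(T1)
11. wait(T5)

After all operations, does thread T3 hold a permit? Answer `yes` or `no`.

Answer: no

Derivation:
Step 1: wait(T5) -> count=1 queue=[] holders={T5}
Step 2: wait(T1) -> count=0 queue=[] holders={T1,T5}
Step 3: wait(T3) -> count=0 queue=[T3] holders={T1,T5}
Step 4: signal(T1) -> count=0 queue=[] holders={T3,T5}
Step 5: signal(T5) -> count=1 queue=[] holders={T3}
Step 6: wait(T2) -> count=0 queue=[] holders={T2,T3}
Step 7: signal(T2) -> count=1 queue=[] holders={T3}
Step 8: wait(T1) -> count=0 queue=[] holders={T1,T3}
Step 9: signal(T3) -> count=1 queue=[] holders={T1}
Step 10: signal(T1) -> count=2 queue=[] holders={none}
Step 11: wait(T5) -> count=1 queue=[] holders={T5}
Final holders: {T5} -> T3 not in holders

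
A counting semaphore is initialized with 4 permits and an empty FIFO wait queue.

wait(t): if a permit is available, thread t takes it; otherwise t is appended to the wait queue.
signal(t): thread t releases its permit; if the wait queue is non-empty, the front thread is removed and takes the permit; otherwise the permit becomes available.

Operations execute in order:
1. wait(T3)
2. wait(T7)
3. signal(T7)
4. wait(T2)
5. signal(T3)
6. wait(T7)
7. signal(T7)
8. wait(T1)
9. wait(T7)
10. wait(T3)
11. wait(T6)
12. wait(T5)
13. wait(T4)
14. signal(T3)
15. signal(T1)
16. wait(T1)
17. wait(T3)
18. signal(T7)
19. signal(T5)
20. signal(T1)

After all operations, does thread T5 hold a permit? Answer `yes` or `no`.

Step 1: wait(T3) -> count=3 queue=[] holders={T3}
Step 2: wait(T7) -> count=2 queue=[] holders={T3,T7}
Step 3: signal(T7) -> count=3 queue=[] holders={T3}
Step 4: wait(T2) -> count=2 queue=[] holders={T2,T3}
Step 5: signal(T3) -> count=3 queue=[] holders={T2}
Step 6: wait(T7) -> count=2 queue=[] holders={T2,T7}
Step 7: signal(T7) -> count=3 queue=[] holders={T2}
Step 8: wait(T1) -> count=2 queue=[] holders={T1,T2}
Step 9: wait(T7) -> count=1 queue=[] holders={T1,T2,T7}
Step 10: wait(T3) -> count=0 queue=[] holders={T1,T2,T3,T7}
Step 11: wait(T6) -> count=0 queue=[T6] holders={T1,T2,T3,T7}
Step 12: wait(T5) -> count=0 queue=[T6,T5] holders={T1,T2,T3,T7}
Step 13: wait(T4) -> count=0 queue=[T6,T5,T4] holders={T1,T2,T3,T7}
Step 14: signal(T3) -> count=0 queue=[T5,T4] holders={T1,T2,T6,T7}
Step 15: signal(T1) -> count=0 queue=[T4] holders={T2,T5,T6,T7}
Step 16: wait(T1) -> count=0 queue=[T4,T1] holders={T2,T5,T6,T7}
Step 17: wait(T3) -> count=0 queue=[T4,T1,T3] holders={T2,T5,T6,T7}
Step 18: signal(T7) -> count=0 queue=[T1,T3] holders={T2,T4,T5,T6}
Step 19: signal(T5) -> count=0 queue=[T3] holders={T1,T2,T4,T6}
Step 20: signal(T1) -> count=0 queue=[] holders={T2,T3,T4,T6}
Final holders: {T2,T3,T4,T6} -> T5 not in holders

Answer: no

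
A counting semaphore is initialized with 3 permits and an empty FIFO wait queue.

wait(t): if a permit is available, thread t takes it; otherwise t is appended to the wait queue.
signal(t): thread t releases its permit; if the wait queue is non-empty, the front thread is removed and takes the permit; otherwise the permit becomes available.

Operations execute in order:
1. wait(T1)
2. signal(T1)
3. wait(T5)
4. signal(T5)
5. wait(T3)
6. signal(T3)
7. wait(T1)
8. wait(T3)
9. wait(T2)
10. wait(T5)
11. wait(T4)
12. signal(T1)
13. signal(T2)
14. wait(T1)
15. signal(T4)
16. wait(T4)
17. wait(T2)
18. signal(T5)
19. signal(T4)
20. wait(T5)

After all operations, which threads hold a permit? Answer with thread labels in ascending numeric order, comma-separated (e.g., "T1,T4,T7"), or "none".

Answer: T1,T2,T3

Derivation:
Step 1: wait(T1) -> count=2 queue=[] holders={T1}
Step 2: signal(T1) -> count=3 queue=[] holders={none}
Step 3: wait(T5) -> count=2 queue=[] holders={T5}
Step 4: signal(T5) -> count=3 queue=[] holders={none}
Step 5: wait(T3) -> count=2 queue=[] holders={T3}
Step 6: signal(T3) -> count=3 queue=[] holders={none}
Step 7: wait(T1) -> count=2 queue=[] holders={T1}
Step 8: wait(T3) -> count=1 queue=[] holders={T1,T3}
Step 9: wait(T2) -> count=0 queue=[] holders={T1,T2,T3}
Step 10: wait(T5) -> count=0 queue=[T5] holders={T1,T2,T3}
Step 11: wait(T4) -> count=0 queue=[T5,T4] holders={T1,T2,T3}
Step 12: signal(T1) -> count=0 queue=[T4] holders={T2,T3,T5}
Step 13: signal(T2) -> count=0 queue=[] holders={T3,T4,T5}
Step 14: wait(T1) -> count=0 queue=[T1] holders={T3,T4,T5}
Step 15: signal(T4) -> count=0 queue=[] holders={T1,T3,T5}
Step 16: wait(T4) -> count=0 queue=[T4] holders={T1,T3,T5}
Step 17: wait(T2) -> count=0 queue=[T4,T2] holders={T1,T3,T5}
Step 18: signal(T5) -> count=0 queue=[T2] holders={T1,T3,T4}
Step 19: signal(T4) -> count=0 queue=[] holders={T1,T2,T3}
Step 20: wait(T5) -> count=0 queue=[T5] holders={T1,T2,T3}
Final holders: T1,T2,T3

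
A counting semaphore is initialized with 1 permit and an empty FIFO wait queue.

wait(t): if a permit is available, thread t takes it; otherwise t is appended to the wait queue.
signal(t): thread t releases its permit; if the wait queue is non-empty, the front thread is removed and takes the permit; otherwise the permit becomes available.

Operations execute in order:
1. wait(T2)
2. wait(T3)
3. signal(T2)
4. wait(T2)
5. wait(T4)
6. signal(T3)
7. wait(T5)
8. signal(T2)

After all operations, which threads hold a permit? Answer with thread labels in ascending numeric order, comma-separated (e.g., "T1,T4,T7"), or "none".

Step 1: wait(T2) -> count=0 queue=[] holders={T2}
Step 2: wait(T3) -> count=0 queue=[T3] holders={T2}
Step 3: signal(T2) -> count=0 queue=[] holders={T3}
Step 4: wait(T2) -> count=0 queue=[T2] holders={T3}
Step 5: wait(T4) -> count=0 queue=[T2,T4] holders={T3}
Step 6: signal(T3) -> count=0 queue=[T4] holders={T2}
Step 7: wait(T5) -> count=0 queue=[T4,T5] holders={T2}
Step 8: signal(T2) -> count=0 queue=[T5] holders={T4}
Final holders: T4

Answer: T4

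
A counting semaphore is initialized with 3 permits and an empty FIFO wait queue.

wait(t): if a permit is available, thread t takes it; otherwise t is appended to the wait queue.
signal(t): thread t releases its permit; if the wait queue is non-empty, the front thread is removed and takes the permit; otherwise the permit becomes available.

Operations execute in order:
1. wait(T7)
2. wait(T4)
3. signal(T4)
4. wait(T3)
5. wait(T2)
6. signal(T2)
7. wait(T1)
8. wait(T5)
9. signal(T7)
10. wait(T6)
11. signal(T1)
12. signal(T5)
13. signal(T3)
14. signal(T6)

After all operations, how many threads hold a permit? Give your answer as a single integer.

Answer: 0

Derivation:
Step 1: wait(T7) -> count=2 queue=[] holders={T7}
Step 2: wait(T4) -> count=1 queue=[] holders={T4,T7}
Step 3: signal(T4) -> count=2 queue=[] holders={T7}
Step 4: wait(T3) -> count=1 queue=[] holders={T3,T7}
Step 5: wait(T2) -> count=0 queue=[] holders={T2,T3,T7}
Step 6: signal(T2) -> count=1 queue=[] holders={T3,T7}
Step 7: wait(T1) -> count=0 queue=[] holders={T1,T3,T7}
Step 8: wait(T5) -> count=0 queue=[T5] holders={T1,T3,T7}
Step 9: signal(T7) -> count=0 queue=[] holders={T1,T3,T5}
Step 10: wait(T6) -> count=0 queue=[T6] holders={T1,T3,T5}
Step 11: signal(T1) -> count=0 queue=[] holders={T3,T5,T6}
Step 12: signal(T5) -> count=1 queue=[] holders={T3,T6}
Step 13: signal(T3) -> count=2 queue=[] holders={T6}
Step 14: signal(T6) -> count=3 queue=[] holders={none}
Final holders: {none} -> 0 thread(s)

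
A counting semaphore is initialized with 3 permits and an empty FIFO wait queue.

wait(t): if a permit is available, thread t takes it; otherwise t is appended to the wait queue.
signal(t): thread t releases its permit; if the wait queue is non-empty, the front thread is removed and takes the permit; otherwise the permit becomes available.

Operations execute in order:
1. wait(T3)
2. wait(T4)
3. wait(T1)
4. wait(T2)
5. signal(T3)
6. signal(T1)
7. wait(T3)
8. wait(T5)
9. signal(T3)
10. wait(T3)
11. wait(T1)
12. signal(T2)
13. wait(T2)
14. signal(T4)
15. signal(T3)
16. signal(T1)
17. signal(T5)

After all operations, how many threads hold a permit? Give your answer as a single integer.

Answer: 1

Derivation:
Step 1: wait(T3) -> count=2 queue=[] holders={T3}
Step 2: wait(T4) -> count=1 queue=[] holders={T3,T4}
Step 3: wait(T1) -> count=0 queue=[] holders={T1,T3,T4}
Step 4: wait(T2) -> count=0 queue=[T2] holders={T1,T3,T4}
Step 5: signal(T3) -> count=0 queue=[] holders={T1,T2,T4}
Step 6: signal(T1) -> count=1 queue=[] holders={T2,T4}
Step 7: wait(T3) -> count=0 queue=[] holders={T2,T3,T4}
Step 8: wait(T5) -> count=0 queue=[T5] holders={T2,T3,T4}
Step 9: signal(T3) -> count=0 queue=[] holders={T2,T4,T5}
Step 10: wait(T3) -> count=0 queue=[T3] holders={T2,T4,T5}
Step 11: wait(T1) -> count=0 queue=[T3,T1] holders={T2,T4,T5}
Step 12: signal(T2) -> count=0 queue=[T1] holders={T3,T4,T5}
Step 13: wait(T2) -> count=0 queue=[T1,T2] holders={T3,T4,T5}
Step 14: signal(T4) -> count=0 queue=[T2] holders={T1,T3,T5}
Step 15: signal(T3) -> count=0 queue=[] holders={T1,T2,T5}
Step 16: signal(T1) -> count=1 queue=[] holders={T2,T5}
Step 17: signal(T5) -> count=2 queue=[] holders={T2}
Final holders: {T2} -> 1 thread(s)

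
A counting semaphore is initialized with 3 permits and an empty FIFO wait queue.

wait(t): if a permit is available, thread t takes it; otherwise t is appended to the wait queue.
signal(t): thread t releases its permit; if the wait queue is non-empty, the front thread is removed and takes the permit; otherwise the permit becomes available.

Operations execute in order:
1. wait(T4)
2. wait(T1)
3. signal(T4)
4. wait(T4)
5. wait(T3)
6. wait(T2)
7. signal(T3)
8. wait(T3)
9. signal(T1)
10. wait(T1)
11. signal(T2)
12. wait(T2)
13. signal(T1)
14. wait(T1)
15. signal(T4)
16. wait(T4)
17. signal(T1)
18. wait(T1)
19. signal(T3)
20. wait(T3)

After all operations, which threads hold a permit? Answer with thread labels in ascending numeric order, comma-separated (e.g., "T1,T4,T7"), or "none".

Answer: T1,T2,T4

Derivation:
Step 1: wait(T4) -> count=2 queue=[] holders={T4}
Step 2: wait(T1) -> count=1 queue=[] holders={T1,T4}
Step 3: signal(T4) -> count=2 queue=[] holders={T1}
Step 4: wait(T4) -> count=1 queue=[] holders={T1,T4}
Step 5: wait(T3) -> count=0 queue=[] holders={T1,T3,T4}
Step 6: wait(T2) -> count=0 queue=[T2] holders={T1,T3,T4}
Step 7: signal(T3) -> count=0 queue=[] holders={T1,T2,T4}
Step 8: wait(T3) -> count=0 queue=[T3] holders={T1,T2,T4}
Step 9: signal(T1) -> count=0 queue=[] holders={T2,T3,T4}
Step 10: wait(T1) -> count=0 queue=[T1] holders={T2,T3,T4}
Step 11: signal(T2) -> count=0 queue=[] holders={T1,T3,T4}
Step 12: wait(T2) -> count=0 queue=[T2] holders={T1,T3,T4}
Step 13: signal(T1) -> count=0 queue=[] holders={T2,T3,T4}
Step 14: wait(T1) -> count=0 queue=[T1] holders={T2,T3,T4}
Step 15: signal(T4) -> count=0 queue=[] holders={T1,T2,T3}
Step 16: wait(T4) -> count=0 queue=[T4] holders={T1,T2,T3}
Step 17: signal(T1) -> count=0 queue=[] holders={T2,T3,T4}
Step 18: wait(T1) -> count=0 queue=[T1] holders={T2,T3,T4}
Step 19: signal(T3) -> count=0 queue=[] holders={T1,T2,T4}
Step 20: wait(T3) -> count=0 queue=[T3] holders={T1,T2,T4}
Final holders: T1,T2,T4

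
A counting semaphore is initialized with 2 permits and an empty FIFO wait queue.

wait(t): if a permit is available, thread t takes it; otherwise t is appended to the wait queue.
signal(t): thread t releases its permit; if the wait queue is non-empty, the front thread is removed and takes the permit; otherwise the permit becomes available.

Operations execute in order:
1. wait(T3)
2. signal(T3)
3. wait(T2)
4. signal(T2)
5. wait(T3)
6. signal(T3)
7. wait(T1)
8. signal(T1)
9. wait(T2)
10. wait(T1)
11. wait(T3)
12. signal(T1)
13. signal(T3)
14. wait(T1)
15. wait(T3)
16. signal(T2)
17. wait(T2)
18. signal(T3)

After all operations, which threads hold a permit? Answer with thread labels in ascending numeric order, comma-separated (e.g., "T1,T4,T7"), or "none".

Step 1: wait(T3) -> count=1 queue=[] holders={T3}
Step 2: signal(T3) -> count=2 queue=[] holders={none}
Step 3: wait(T2) -> count=1 queue=[] holders={T2}
Step 4: signal(T2) -> count=2 queue=[] holders={none}
Step 5: wait(T3) -> count=1 queue=[] holders={T3}
Step 6: signal(T3) -> count=2 queue=[] holders={none}
Step 7: wait(T1) -> count=1 queue=[] holders={T1}
Step 8: signal(T1) -> count=2 queue=[] holders={none}
Step 9: wait(T2) -> count=1 queue=[] holders={T2}
Step 10: wait(T1) -> count=0 queue=[] holders={T1,T2}
Step 11: wait(T3) -> count=0 queue=[T3] holders={T1,T2}
Step 12: signal(T1) -> count=0 queue=[] holders={T2,T3}
Step 13: signal(T3) -> count=1 queue=[] holders={T2}
Step 14: wait(T1) -> count=0 queue=[] holders={T1,T2}
Step 15: wait(T3) -> count=0 queue=[T3] holders={T1,T2}
Step 16: signal(T2) -> count=0 queue=[] holders={T1,T3}
Step 17: wait(T2) -> count=0 queue=[T2] holders={T1,T3}
Step 18: signal(T3) -> count=0 queue=[] holders={T1,T2}
Final holders: T1,T2

Answer: T1,T2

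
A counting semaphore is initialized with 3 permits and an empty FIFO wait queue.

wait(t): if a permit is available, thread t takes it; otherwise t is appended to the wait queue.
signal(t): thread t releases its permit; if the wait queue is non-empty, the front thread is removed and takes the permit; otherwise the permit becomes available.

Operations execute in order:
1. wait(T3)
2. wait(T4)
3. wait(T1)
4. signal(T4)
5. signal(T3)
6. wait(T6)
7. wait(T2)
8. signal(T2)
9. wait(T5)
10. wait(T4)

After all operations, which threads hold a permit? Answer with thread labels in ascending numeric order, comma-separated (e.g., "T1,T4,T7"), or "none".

Answer: T1,T5,T6

Derivation:
Step 1: wait(T3) -> count=2 queue=[] holders={T3}
Step 2: wait(T4) -> count=1 queue=[] holders={T3,T4}
Step 3: wait(T1) -> count=0 queue=[] holders={T1,T3,T4}
Step 4: signal(T4) -> count=1 queue=[] holders={T1,T3}
Step 5: signal(T3) -> count=2 queue=[] holders={T1}
Step 6: wait(T6) -> count=1 queue=[] holders={T1,T6}
Step 7: wait(T2) -> count=0 queue=[] holders={T1,T2,T6}
Step 8: signal(T2) -> count=1 queue=[] holders={T1,T6}
Step 9: wait(T5) -> count=0 queue=[] holders={T1,T5,T6}
Step 10: wait(T4) -> count=0 queue=[T4] holders={T1,T5,T6}
Final holders: T1,T5,T6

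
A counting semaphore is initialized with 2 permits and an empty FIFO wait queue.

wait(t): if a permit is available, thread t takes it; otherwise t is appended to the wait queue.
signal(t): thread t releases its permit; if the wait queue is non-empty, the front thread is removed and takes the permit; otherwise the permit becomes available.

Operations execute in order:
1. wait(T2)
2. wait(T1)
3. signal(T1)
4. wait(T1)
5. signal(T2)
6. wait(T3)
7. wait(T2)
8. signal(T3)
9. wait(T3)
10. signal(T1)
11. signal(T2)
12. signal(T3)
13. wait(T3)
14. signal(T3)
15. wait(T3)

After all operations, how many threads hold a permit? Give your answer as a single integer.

Answer: 1

Derivation:
Step 1: wait(T2) -> count=1 queue=[] holders={T2}
Step 2: wait(T1) -> count=0 queue=[] holders={T1,T2}
Step 3: signal(T1) -> count=1 queue=[] holders={T2}
Step 4: wait(T1) -> count=0 queue=[] holders={T1,T2}
Step 5: signal(T2) -> count=1 queue=[] holders={T1}
Step 6: wait(T3) -> count=0 queue=[] holders={T1,T3}
Step 7: wait(T2) -> count=0 queue=[T2] holders={T1,T3}
Step 8: signal(T3) -> count=0 queue=[] holders={T1,T2}
Step 9: wait(T3) -> count=0 queue=[T3] holders={T1,T2}
Step 10: signal(T1) -> count=0 queue=[] holders={T2,T3}
Step 11: signal(T2) -> count=1 queue=[] holders={T3}
Step 12: signal(T3) -> count=2 queue=[] holders={none}
Step 13: wait(T3) -> count=1 queue=[] holders={T3}
Step 14: signal(T3) -> count=2 queue=[] holders={none}
Step 15: wait(T3) -> count=1 queue=[] holders={T3}
Final holders: {T3} -> 1 thread(s)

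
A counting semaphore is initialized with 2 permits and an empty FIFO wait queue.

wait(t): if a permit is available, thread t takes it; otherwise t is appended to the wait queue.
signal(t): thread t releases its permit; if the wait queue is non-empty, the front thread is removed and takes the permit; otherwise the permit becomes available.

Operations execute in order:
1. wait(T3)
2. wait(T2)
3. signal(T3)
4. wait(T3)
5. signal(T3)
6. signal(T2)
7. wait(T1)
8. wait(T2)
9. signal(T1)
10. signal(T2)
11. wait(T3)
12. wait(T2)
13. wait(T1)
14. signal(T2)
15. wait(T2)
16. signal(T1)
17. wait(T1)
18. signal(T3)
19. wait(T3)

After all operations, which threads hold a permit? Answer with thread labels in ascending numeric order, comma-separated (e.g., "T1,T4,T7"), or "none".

Answer: T1,T2

Derivation:
Step 1: wait(T3) -> count=1 queue=[] holders={T3}
Step 2: wait(T2) -> count=0 queue=[] holders={T2,T3}
Step 3: signal(T3) -> count=1 queue=[] holders={T2}
Step 4: wait(T3) -> count=0 queue=[] holders={T2,T3}
Step 5: signal(T3) -> count=1 queue=[] holders={T2}
Step 6: signal(T2) -> count=2 queue=[] holders={none}
Step 7: wait(T1) -> count=1 queue=[] holders={T1}
Step 8: wait(T2) -> count=0 queue=[] holders={T1,T2}
Step 9: signal(T1) -> count=1 queue=[] holders={T2}
Step 10: signal(T2) -> count=2 queue=[] holders={none}
Step 11: wait(T3) -> count=1 queue=[] holders={T3}
Step 12: wait(T2) -> count=0 queue=[] holders={T2,T3}
Step 13: wait(T1) -> count=0 queue=[T1] holders={T2,T3}
Step 14: signal(T2) -> count=0 queue=[] holders={T1,T3}
Step 15: wait(T2) -> count=0 queue=[T2] holders={T1,T3}
Step 16: signal(T1) -> count=0 queue=[] holders={T2,T3}
Step 17: wait(T1) -> count=0 queue=[T1] holders={T2,T3}
Step 18: signal(T3) -> count=0 queue=[] holders={T1,T2}
Step 19: wait(T3) -> count=0 queue=[T3] holders={T1,T2}
Final holders: T1,T2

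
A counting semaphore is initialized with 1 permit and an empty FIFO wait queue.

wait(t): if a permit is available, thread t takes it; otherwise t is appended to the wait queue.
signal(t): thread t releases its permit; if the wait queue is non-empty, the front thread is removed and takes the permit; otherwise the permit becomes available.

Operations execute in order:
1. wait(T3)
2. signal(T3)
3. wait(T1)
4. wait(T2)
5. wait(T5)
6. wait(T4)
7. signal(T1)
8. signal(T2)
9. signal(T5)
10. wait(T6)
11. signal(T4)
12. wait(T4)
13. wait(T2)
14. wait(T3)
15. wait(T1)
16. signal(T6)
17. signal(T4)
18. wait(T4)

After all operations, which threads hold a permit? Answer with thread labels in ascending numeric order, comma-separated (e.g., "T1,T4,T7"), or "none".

Answer: T2

Derivation:
Step 1: wait(T3) -> count=0 queue=[] holders={T3}
Step 2: signal(T3) -> count=1 queue=[] holders={none}
Step 3: wait(T1) -> count=0 queue=[] holders={T1}
Step 4: wait(T2) -> count=0 queue=[T2] holders={T1}
Step 5: wait(T5) -> count=0 queue=[T2,T5] holders={T1}
Step 6: wait(T4) -> count=0 queue=[T2,T5,T4] holders={T1}
Step 7: signal(T1) -> count=0 queue=[T5,T4] holders={T2}
Step 8: signal(T2) -> count=0 queue=[T4] holders={T5}
Step 9: signal(T5) -> count=0 queue=[] holders={T4}
Step 10: wait(T6) -> count=0 queue=[T6] holders={T4}
Step 11: signal(T4) -> count=0 queue=[] holders={T6}
Step 12: wait(T4) -> count=0 queue=[T4] holders={T6}
Step 13: wait(T2) -> count=0 queue=[T4,T2] holders={T6}
Step 14: wait(T3) -> count=0 queue=[T4,T2,T3] holders={T6}
Step 15: wait(T1) -> count=0 queue=[T4,T2,T3,T1] holders={T6}
Step 16: signal(T6) -> count=0 queue=[T2,T3,T1] holders={T4}
Step 17: signal(T4) -> count=0 queue=[T3,T1] holders={T2}
Step 18: wait(T4) -> count=0 queue=[T3,T1,T4] holders={T2}
Final holders: T2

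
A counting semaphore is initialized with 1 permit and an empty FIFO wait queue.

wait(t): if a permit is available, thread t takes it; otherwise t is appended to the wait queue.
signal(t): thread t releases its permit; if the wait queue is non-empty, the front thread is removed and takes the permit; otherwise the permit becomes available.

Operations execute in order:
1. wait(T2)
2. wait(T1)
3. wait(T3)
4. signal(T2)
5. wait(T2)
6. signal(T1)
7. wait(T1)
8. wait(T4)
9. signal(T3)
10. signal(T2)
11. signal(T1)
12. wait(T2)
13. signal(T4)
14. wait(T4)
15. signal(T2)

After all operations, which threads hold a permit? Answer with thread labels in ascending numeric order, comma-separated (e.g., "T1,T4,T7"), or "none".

Answer: T4

Derivation:
Step 1: wait(T2) -> count=0 queue=[] holders={T2}
Step 2: wait(T1) -> count=0 queue=[T1] holders={T2}
Step 3: wait(T3) -> count=0 queue=[T1,T3] holders={T2}
Step 4: signal(T2) -> count=0 queue=[T3] holders={T1}
Step 5: wait(T2) -> count=0 queue=[T3,T2] holders={T1}
Step 6: signal(T1) -> count=0 queue=[T2] holders={T3}
Step 7: wait(T1) -> count=0 queue=[T2,T1] holders={T3}
Step 8: wait(T4) -> count=0 queue=[T2,T1,T4] holders={T3}
Step 9: signal(T3) -> count=0 queue=[T1,T4] holders={T2}
Step 10: signal(T2) -> count=0 queue=[T4] holders={T1}
Step 11: signal(T1) -> count=0 queue=[] holders={T4}
Step 12: wait(T2) -> count=0 queue=[T2] holders={T4}
Step 13: signal(T4) -> count=0 queue=[] holders={T2}
Step 14: wait(T4) -> count=0 queue=[T4] holders={T2}
Step 15: signal(T2) -> count=0 queue=[] holders={T4}
Final holders: T4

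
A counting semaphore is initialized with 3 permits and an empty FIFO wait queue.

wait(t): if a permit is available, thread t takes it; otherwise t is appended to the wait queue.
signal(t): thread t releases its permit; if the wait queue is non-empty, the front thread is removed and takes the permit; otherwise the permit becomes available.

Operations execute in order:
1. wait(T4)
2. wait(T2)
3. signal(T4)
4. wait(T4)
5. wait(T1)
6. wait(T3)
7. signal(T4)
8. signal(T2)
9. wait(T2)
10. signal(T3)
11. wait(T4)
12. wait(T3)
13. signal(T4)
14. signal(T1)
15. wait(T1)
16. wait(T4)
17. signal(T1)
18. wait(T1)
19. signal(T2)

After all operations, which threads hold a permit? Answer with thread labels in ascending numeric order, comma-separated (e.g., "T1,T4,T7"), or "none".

Answer: T1,T3,T4

Derivation:
Step 1: wait(T4) -> count=2 queue=[] holders={T4}
Step 2: wait(T2) -> count=1 queue=[] holders={T2,T4}
Step 3: signal(T4) -> count=2 queue=[] holders={T2}
Step 4: wait(T4) -> count=1 queue=[] holders={T2,T4}
Step 5: wait(T1) -> count=0 queue=[] holders={T1,T2,T4}
Step 6: wait(T3) -> count=0 queue=[T3] holders={T1,T2,T4}
Step 7: signal(T4) -> count=0 queue=[] holders={T1,T2,T3}
Step 8: signal(T2) -> count=1 queue=[] holders={T1,T3}
Step 9: wait(T2) -> count=0 queue=[] holders={T1,T2,T3}
Step 10: signal(T3) -> count=1 queue=[] holders={T1,T2}
Step 11: wait(T4) -> count=0 queue=[] holders={T1,T2,T4}
Step 12: wait(T3) -> count=0 queue=[T3] holders={T1,T2,T4}
Step 13: signal(T4) -> count=0 queue=[] holders={T1,T2,T3}
Step 14: signal(T1) -> count=1 queue=[] holders={T2,T3}
Step 15: wait(T1) -> count=0 queue=[] holders={T1,T2,T3}
Step 16: wait(T4) -> count=0 queue=[T4] holders={T1,T2,T3}
Step 17: signal(T1) -> count=0 queue=[] holders={T2,T3,T4}
Step 18: wait(T1) -> count=0 queue=[T1] holders={T2,T3,T4}
Step 19: signal(T2) -> count=0 queue=[] holders={T1,T3,T4}
Final holders: T1,T3,T4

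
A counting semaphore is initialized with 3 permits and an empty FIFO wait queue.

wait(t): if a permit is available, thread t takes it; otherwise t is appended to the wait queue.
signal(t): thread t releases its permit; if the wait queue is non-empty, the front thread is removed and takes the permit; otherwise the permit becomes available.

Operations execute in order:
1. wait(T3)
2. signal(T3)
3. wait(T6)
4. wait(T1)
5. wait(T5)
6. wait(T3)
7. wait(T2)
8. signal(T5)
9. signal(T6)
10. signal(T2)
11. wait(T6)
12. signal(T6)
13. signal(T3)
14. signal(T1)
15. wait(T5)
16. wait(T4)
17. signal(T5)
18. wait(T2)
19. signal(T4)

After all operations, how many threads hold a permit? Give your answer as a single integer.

Answer: 1

Derivation:
Step 1: wait(T3) -> count=2 queue=[] holders={T3}
Step 2: signal(T3) -> count=3 queue=[] holders={none}
Step 3: wait(T6) -> count=2 queue=[] holders={T6}
Step 4: wait(T1) -> count=1 queue=[] holders={T1,T6}
Step 5: wait(T5) -> count=0 queue=[] holders={T1,T5,T6}
Step 6: wait(T3) -> count=0 queue=[T3] holders={T1,T5,T6}
Step 7: wait(T2) -> count=0 queue=[T3,T2] holders={T1,T5,T6}
Step 8: signal(T5) -> count=0 queue=[T2] holders={T1,T3,T6}
Step 9: signal(T6) -> count=0 queue=[] holders={T1,T2,T3}
Step 10: signal(T2) -> count=1 queue=[] holders={T1,T3}
Step 11: wait(T6) -> count=0 queue=[] holders={T1,T3,T6}
Step 12: signal(T6) -> count=1 queue=[] holders={T1,T3}
Step 13: signal(T3) -> count=2 queue=[] holders={T1}
Step 14: signal(T1) -> count=3 queue=[] holders={none}
Step 15: wait(T5) -> count=2 queue=[] holders={T5}
Step 16: wait(T4) -> count=1 queue=[] holders={T4,T5}
Step 17: signal(T5) -> count=2 queue=[] holders={T4}
Step 18: wait(T2) -> count=1 queue=[] holders={T2,T4}
Step 19: signal(T4) -> count=2 queue=[] holders={T2}
Final holders: {T2} -> 1 thread(s)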